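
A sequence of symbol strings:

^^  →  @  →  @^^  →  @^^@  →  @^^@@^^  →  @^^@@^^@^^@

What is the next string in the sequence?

@^^@@^^@^^@@^^@@^^

Each term (from the third on) is the previous term followed by the one before it: term 3 = @·^^ = @^^.
The next term joins @^^@@^^@^^@ and @^^@@^^.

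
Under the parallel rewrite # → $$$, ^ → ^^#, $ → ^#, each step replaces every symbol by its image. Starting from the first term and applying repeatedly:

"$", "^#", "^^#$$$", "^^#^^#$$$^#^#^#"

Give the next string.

Replace each of the 15 characters of ^^#^^#$$$^#^#^# in place — ^^# ^^# $$$ ^^# ^^# $$$ ^# ^# ^# ^^# $$$ ^^# $$$ ^^# $$$ — and concatenate.

^^#^^#$$$^^#^^#$$$^#^#^#^^#$$$^^#$$$^^#$$$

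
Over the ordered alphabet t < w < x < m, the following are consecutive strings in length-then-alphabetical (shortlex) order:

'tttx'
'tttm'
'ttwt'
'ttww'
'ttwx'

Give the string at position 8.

ttxw

Stepping forward 3 times from ttwx: ttwx → ttwm → ttxt, then the target.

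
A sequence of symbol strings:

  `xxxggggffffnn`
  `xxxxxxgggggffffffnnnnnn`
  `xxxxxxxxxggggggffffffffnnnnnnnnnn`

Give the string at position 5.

Term n consists of 3n x's, followed by n+3 g's, followed by 2n+2 f's, followed by 4n-2 n's (n = 1, 2, …).
For term 5, n = 5, so the run lengths are 15, 8, 12, 18.

xxxxxxxxxxxxxxxggggggggffffffffffffnnnnnnnnnnnnnnnnnn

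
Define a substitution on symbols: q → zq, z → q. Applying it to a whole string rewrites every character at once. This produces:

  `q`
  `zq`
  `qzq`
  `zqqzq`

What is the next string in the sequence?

qzqzqqzq

Rewriting each symbol of zqqzq: z→q, q→zq, q→zq, z→q, q→zq, which concatenates to q zq zq q zq.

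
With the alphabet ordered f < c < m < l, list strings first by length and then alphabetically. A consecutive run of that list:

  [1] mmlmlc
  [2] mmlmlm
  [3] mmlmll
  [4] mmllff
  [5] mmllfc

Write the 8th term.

Advancing 3 positions from mmllfc through mmllfc → mmllfm → mmllfl reaches term 8.

mmllcf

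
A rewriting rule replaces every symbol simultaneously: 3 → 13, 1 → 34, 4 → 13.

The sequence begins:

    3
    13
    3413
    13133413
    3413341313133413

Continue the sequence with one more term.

Rewriting the 16 symbols of 3413341313133413 one by one yields 13 13 34 13 13 13 34 13 34 13 34 13 13 13 34 13; concatenated:

13133413131334133413341313133413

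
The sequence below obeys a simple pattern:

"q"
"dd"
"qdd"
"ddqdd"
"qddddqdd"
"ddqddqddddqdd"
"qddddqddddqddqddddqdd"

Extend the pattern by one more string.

This is a Fibonacci-style word recurrence s(k) = s(k−2)·s(k−1): e.g. q·dd = qdd.
So term 8 is ddqddqddddqdd·qddddqddddqddqddddqdd.

ddqddqddddqddqddddqddddqddqddddqdd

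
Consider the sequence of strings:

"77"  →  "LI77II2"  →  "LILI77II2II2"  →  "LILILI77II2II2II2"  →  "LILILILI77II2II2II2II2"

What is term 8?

Every step adds LI to the front and II2 to the end of the previous string.
From LILILILI77II2II2II2II2, 3 further steps: LILILILI77II2II2II2II2 → LILILILILI77II2II2II2II2II2 → LILILILILILI77II2II2II2II2II2II2 → (answer).

LILILILILILILI77II2II2II2II2II2II2II2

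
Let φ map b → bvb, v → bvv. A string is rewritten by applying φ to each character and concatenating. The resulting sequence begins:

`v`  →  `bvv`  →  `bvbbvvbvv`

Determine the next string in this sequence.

bvbbvvbvbbvbbvvbvvbvbbvvbvv

Expanding bvbbvvbvv: b→bvb, v→bvv, b→bvb, b→bvb, v→bvv, v→bvv, b→bvb, v→bvv, v→bvv. Concatenated: bvb bvv bvb bvb bvv bvv bvb bvv bvv.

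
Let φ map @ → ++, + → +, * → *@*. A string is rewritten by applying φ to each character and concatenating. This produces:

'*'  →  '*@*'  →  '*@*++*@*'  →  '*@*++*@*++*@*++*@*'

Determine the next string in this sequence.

Rewriting the 18 symbols of *@*++*@*++*@*++*@* one by one yields *@* ++ *@* + + *@* ++ *@* + + *@* ++ *@* + + *@* ++ *@*; concatenated:

*@*++*@*++*@*++*@*++*@*++*@*++*@*++*@*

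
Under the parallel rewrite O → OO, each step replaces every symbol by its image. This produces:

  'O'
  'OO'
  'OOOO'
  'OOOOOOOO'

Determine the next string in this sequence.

OOOOOOOOOOOOOOOO

Rewriting each symbol of OOOOOOOO: O→OO, O→OO, O→OO, O→OO, O→OO, O→OO, O→OO, O→OO, which concatenates to OO OO OO OO OO OO OO OO.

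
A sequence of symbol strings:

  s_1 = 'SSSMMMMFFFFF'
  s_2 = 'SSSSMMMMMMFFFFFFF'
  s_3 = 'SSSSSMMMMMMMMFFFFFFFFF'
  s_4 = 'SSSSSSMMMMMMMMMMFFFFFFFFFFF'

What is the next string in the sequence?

Reading off run lengths: S runs 3, 4, 5, 6; M runs 4, 6, 8, 10; F runs 5, 7, 9, 11 — each is linear in n, where the shown terms are n = 2, 3, 4, 5.
At n = 6 the blocks have lengths 7, 12, 13.

SSSSSSSMMMMMMMMMMMMFFFFFFFFFFFFF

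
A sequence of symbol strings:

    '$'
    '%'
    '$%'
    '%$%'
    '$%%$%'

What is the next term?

From term 3 onward, concatenate the second-to-last term with the last: $·% = $%, %·$% = %$%, …
Continuing: %$% · $%%$% gives term 6.

%$%$%%$%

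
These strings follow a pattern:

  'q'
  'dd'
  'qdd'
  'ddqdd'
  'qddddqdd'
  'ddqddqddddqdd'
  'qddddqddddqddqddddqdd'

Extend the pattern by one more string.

From term 3 onward, concatenate the second-to-last term with the last: q·dd = qdd, dd·qdd = ddqdd, …
Continuing: ddqddqddddqdd · qddddqddddqddqddddqdd gives term 8.

ddqddqddddqddqddddqddddqddqddddqdd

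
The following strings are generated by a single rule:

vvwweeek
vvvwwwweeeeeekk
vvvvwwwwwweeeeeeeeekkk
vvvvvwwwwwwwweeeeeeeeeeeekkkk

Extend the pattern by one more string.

vvvvvvwwwwwwwwwweeeeeeeeeeeeeeekkkkk

Term n consists of n+1 v's, followed by 2n w's, followed by 3n e's, followed by n k's (n = 1, 2, …).
For the next term, n = 5, so the run lengths are 6, 10, 15, 5.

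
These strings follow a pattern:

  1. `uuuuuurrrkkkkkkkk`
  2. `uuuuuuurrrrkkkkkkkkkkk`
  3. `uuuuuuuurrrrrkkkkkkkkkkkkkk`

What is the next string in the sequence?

Reading off run lengths: u runs 6, 7, 8; r runs 3, 4, 5; k runs 8, 11, 14 — each is linear in n, where the shown terms are n = 3, 4, 5.
At n = 6 the blocks have lengths 9, 6, 17.

uuuuuuuuurrrrrrkkkkkkkkkkkkkkkkk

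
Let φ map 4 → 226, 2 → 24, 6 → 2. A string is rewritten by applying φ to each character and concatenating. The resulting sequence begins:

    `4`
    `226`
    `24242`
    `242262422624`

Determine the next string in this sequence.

Expanding 242262422624: 2→24, 4→226, 2→24, 2→24, 6→2, 2→24, 4→226, 2→24, 2→24, 6→2, 2→24, 4→226. Concatenated: 24 226 24 24 2 24 226 24 24 2 24 226.

2422624242242262424224226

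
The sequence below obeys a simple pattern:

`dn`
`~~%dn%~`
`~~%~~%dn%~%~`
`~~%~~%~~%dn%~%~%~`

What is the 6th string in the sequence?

~~%~~%~~%~~%~~%dn%~%~%~%~%~

Each term wraps the previous one in ~~% on the left and %~ on the right.
From ~~%~~%~~%dn%~%~%~, 2 further steps: ~~%~~%~~%dn%~%~%~ → ~~%~~%~~%~~%dn%~%~%~%~ → (answer).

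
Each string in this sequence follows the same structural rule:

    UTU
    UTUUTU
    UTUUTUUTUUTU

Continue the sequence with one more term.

UTUUTUUTUUTUUTUUTUUTUUTU

Each string is two copies of the previous one concatenated.
One more doubling of UTUUTUUTUUTU gives the answer.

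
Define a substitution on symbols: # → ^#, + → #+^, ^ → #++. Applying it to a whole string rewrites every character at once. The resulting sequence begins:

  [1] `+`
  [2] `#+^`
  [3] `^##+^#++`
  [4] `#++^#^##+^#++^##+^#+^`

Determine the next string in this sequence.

Rewriting the 21 symbols of #++^#^##+^#++^##+^#+^ one by one yields ^# #+^ #+^ #++ ^# #++ ^# ^# #+^ #++ ^# #+^ #+^ #++ ^# ^# #+^ #++ ^# #+^ #++; concatenated:

^##+^#+^#++^##++^#^##+^#++^##+^#+^#++^#^##+^#++^##+^#++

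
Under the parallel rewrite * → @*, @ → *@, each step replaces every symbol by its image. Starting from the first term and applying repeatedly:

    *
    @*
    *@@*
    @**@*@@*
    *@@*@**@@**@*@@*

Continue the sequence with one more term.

@**@*@@**@@*@**@*@@*@**@@**@*@@*

Applying the rule to each of the 16 symbols of *@@*@**@@**@*@@* gives the pieces @* *@ *@ @* *@ @* @* *@ *@ @* @* *@ @* *@ *@ @*, which concatenate to the answer.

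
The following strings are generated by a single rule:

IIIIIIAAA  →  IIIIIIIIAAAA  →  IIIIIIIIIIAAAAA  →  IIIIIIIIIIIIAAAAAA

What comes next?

Reading off run lengths: I runs 6, 8, 10, 12; A runs 3, 4, 5, 6 — each is linear in n, where the shown terms are n = 3, 4, 5, 6.
For the next term, n = 7, so the run lengths are 14, 7.

IIIIIIIIIIIIIIAAAAAAA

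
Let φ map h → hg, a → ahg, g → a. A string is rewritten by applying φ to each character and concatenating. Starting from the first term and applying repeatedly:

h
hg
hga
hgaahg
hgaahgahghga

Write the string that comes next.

hgaahgahghgaahghgahgaahg

Expanding hgaahgahghga: h→hg, g→a, a→ahg, a→ahg, h→hg, g→a, a→ahg, h→hg, g→a, h→hg, g→a, a→ahg. Concatenated: hg a ahg ahg hg a ahg hg a hg a ahg.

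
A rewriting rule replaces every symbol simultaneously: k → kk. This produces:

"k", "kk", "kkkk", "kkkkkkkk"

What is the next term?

Expanding kkkkkkkk: k→kk, k→kk, k→kk, k→kk, k→kk, k→kk, k→kk, k→kk. Concatenated: kk kk kk kk kk kk kk kk.

kkkkkkkkkkkkkkkk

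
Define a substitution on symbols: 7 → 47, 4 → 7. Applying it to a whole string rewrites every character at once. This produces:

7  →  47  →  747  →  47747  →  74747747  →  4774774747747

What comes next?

φ(4774774747747) expands symbol-by-symbol to 7 47 47 7 47 47 7 47 7 47 47 7 47; joining the 13 pieces gives the next term.

747477474774774747747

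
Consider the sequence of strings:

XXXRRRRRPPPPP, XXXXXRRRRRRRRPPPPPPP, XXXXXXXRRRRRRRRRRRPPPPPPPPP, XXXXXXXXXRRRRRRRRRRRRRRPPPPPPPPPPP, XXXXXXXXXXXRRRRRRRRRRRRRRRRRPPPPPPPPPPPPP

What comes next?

Reading off run lengths: X runs 3, 5, 7, 9, 11; R runs 5, 8, 11, 14, 17; P runs 5, 7, 9, 11, 13 — each is linear in n, where the shown terms are n = 2, 3, 4, 5, 6.
Setting n = 7 gives 13, 20, 15 characters in each block.

XXXXXXXXXXXXXRRRRRRRRRRRRRRRRRRRRPPPPPPPPPPPPPPP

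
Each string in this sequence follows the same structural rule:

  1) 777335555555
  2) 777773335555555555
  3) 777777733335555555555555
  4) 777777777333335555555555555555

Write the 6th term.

Reading off run lengths: 7 runs 3, 5, 7, 9; 3 runs 2, 3, 4, 5; 5 runs 7, 10, 13, 16 — each is linear in n, where the shown terms are n = 2, 3, 4, 5.
Setting n = 7 gives 13, 7, 22 characters in each block.

777777777777733333335555555555555555555555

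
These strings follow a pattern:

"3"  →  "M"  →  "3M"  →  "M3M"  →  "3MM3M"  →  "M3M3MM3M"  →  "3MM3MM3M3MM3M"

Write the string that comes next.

M3M3MM3M3MM3MM3M3MM3M

Each term (from the third on) is the two preceding terms concatenated in order: term 3 = 3·M = 3M.
The next term joins M3M3MM3M and 3MM3MM3M3MM3M.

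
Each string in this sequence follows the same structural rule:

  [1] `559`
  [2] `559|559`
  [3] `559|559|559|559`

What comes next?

s(k+1) = s(k)·|·s(k) — each term doubles the last with '|' between the halves.
One more doubling of 559|559|559|559 gives the answer.

559|559|559|559|559|559|559|559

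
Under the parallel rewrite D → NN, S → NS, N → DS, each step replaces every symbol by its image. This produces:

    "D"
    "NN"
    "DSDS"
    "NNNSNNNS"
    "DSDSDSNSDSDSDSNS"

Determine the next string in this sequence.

NNNSNNNSNNNSDSNSNNNSNNNSNNNSDSNS

Applying the rule to each of the 16 symbols of DSDSDSNSDSDSDSNS gives the pieces NN NS NN NS NN NS DS NS NN NS NN NS NN NS DS NS, which concatenate to the answer.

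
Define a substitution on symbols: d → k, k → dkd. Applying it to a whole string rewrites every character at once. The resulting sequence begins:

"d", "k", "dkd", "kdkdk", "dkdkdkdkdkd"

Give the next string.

kdkdkdkdkdkdkdkdkdkdk

Apply φ to dkdkdkdkdkd symbol by symbol: d→k, k→dkd, d→k, k→dkd, d→k, k→dkd, d→k, k→dkd, d→k, k→dkd, d→k; joined: k dkd k dkd k dkd k dkd k dkd k.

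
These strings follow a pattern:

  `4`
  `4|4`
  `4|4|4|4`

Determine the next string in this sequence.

Each string is two copies of the previous one joined by '|'.
One more doubling of 4|4|4|4 gives the answer.

4|4|4|4|4|4|4|4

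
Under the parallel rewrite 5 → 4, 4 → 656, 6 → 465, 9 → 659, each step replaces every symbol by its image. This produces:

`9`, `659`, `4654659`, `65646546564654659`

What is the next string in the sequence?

Replace each of the 17 characters of 65646546564654659 in place — 465 4 465 656 465 4 656 465 4 465 656 465 4 656 465 4 659 — and concatenate.

46544656564654656465446565646546564654659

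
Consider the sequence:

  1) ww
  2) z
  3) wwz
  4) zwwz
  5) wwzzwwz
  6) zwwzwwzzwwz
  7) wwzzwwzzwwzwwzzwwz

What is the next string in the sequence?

zwwzwwzzwwzwwzzwwzzwwzwwzzwwz

From term 3 onward, concatenate the second-to-last term with the last: ww·z = wwz, z·wwz = zwwz, …
The next term joins zwwzwwzzwwz and wwzzwwzzwwzwwzzwwz.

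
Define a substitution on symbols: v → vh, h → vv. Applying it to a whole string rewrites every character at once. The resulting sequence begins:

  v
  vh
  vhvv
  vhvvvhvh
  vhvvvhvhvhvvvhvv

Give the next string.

Applying the rule to each of the 16 symbols of vhvvvhvhvhvvvhvv gives the pieces vh vv vh vh vh vv vh vv vh vv vh vh vh vv vh vh, which concatenate to the answer.

vhvvvhvhvhvvvhvvvhvvvhvhvhvvvhvh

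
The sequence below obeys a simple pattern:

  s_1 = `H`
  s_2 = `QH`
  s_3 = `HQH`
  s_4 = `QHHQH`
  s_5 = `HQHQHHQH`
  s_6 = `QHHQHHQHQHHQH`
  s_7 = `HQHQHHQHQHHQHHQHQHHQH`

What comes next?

From term 3 onward, concatenate the second-to-last term with the last: H·QH = HQH, QH·HQH = QHHQH, …
So term 8 is QHHQHHQHQHHQH·HQHQHHQHQHHQHHQHQHHQH.

QHHQHHQHQHHQHHQHQHHQHQHHQHHQHQHHQH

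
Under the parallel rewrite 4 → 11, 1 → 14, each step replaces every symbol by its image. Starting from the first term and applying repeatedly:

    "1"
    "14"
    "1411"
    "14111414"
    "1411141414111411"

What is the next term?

Rewriting the 16 symbols of 1411141414111411 one by one yields 14 11 14 14 14 11 14 11 14 11 14 14 14 11 14 14; concatenated:

14111414141114111411141414111414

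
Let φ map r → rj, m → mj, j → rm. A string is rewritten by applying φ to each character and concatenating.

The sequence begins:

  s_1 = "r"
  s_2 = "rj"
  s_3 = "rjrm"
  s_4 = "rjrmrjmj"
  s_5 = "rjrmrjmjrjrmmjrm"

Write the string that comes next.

Rewriting the 16 symbols of rjrmrjmjrjrmmjrm one by one yields rj rm rj mj rj rm mj rm rj rm rj mj mj rm rj mj; concatenated:

rjrmrjmjrjrmmjrmrjrmrjmjmjrmrjmj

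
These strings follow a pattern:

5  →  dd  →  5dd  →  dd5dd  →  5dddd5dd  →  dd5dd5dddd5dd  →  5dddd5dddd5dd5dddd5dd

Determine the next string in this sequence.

From term 3 onward, concatenate the second-to-last term with the last: 5·dd = 5dd, dd·5dd = dd5dd, …
So term 8 is dd5dd5dddd5dd·5dddd5dddd5dd5dddd5dd.

dd5dd5dddd5dd5dddd5dddd5dd5dddd5dd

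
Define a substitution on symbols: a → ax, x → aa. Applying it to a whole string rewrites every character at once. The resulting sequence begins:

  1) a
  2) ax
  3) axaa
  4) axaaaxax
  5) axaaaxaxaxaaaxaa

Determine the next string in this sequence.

Applying the rule to each of the 16 symbols of axaaaxaxaxaaaxaa gives the pieces ax aa ax ax ax aa ax aa ax aa ax ax ax aa ax ax, which concatenate to the answer.

axaaaxaxaxaaaxaaaxaaaxaxaxaaaxax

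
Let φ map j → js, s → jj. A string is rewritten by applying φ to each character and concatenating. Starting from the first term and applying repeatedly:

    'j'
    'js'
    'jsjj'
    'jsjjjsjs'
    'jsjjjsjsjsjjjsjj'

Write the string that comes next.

jsjjjsjsjsjjjsjjjsjjjsjsjsjjjsjs

Replace each of the 16 characters of jsjjjsjsjsjjjsjj in place — js jj js js js jj js jj js jj js js js jj js js — and concatenate.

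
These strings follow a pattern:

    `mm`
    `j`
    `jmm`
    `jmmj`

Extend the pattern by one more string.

Each term (from the third on) is the previous term followed by the one before it: term 3 = j·mm = jmm.
The next term joins jmmj and jmm.

jmmjjmm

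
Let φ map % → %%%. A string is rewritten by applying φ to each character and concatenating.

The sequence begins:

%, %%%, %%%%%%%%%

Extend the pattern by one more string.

Apply φ to %%%%%%%%% symbol by symbol: %→%%%, %→%%%, %→%%%, %→%%%, %→%%%, %→%%%, %→%%%, %→%%%, %→%%%; joined: %%% %%% %%% %%% %%% %%% %%% %%% %%%.

%%%%%%%%%%%%%%%%%%%%%%%%%%%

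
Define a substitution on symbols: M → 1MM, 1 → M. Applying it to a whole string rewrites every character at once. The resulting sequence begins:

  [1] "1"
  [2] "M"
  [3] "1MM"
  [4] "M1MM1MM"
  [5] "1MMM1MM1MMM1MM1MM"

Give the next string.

Applying the rule to each of the 17 symbols of 1MMM1MM1MMM1MM1MM gives the pieces M 1MM 1MM 1MM M 1MM 1MM M 1MM 1MM 1MM M 1MM 1MM M 1MM 1MM, which concatenate to the answer.

M1MM1MM1MMM1MM1MMM1MM1MM1MMM1MM1MMM1MM1MM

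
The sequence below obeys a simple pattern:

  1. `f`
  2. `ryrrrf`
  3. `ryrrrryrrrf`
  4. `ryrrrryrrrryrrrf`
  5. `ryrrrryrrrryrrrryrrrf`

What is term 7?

Each term is the previous one with ryrrr prepended.
From ryrrrryrrrryrrrryrrrf, 2 further steps: ryrrrryrrrryrrrryrrrf → ryrrrryrrrryrrrryrrrryrrrf → (answer).

ryrrrryrrrryrrrryrrrryrrrryrrrf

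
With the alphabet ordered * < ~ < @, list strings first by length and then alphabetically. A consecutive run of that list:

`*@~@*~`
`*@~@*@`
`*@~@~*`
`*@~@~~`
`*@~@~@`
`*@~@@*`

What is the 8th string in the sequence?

*@~@@@

Stepping forward 2 times from *@~@@*: *@~@@* → *@~@@~, then the target.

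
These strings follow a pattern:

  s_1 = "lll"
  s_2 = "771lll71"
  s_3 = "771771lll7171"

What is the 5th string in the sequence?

Each term wraps the previous one in 771 on the left and 71 on the right.
From 771771lll7171, 2 further steps: 771771lll7171 → 771771771lll717171 → (answer).

771771771771lll71717171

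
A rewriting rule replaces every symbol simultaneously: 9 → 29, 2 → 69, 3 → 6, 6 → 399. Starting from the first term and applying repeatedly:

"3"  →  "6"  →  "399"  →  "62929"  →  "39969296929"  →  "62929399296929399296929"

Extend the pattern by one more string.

Applying the rule to each of the 23 symbols of 62929399296929399296929 gives the pieces 399 69 29 69 29 6 29 29 69 29 399 29 69 29 6 29 29 69 29 399 29 69 29, which concatenate to the answer.

39969296929629296929399296929629296929399296929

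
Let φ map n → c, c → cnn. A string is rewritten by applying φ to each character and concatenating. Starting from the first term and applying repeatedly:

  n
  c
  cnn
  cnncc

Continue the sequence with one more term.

Rewriting each symbol of cnncc: c→cnn, n→c, n→c, c→cnn, c→cnn, which concatenates to cnn c c cnn cnn.

cnncccnncnn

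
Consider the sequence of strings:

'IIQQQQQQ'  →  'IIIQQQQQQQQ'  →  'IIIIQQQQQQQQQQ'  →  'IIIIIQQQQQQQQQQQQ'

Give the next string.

Each string has the form I^{n-1} Q^{2n}, where the shown terms are n = 3, 4, 5, 6.
Setting n = 7 gives 6, 14 characters in each block.

IIIIIIQQQQQQQQQQQQQQ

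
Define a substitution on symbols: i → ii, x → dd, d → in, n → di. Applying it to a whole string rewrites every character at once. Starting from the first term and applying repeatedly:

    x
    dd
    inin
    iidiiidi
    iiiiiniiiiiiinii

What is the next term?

Rewriting the 16 symbols of iiiiiniiiiiiinii one by one yields ii ii ii ii ii di ii ii ii ii ii ii ii di ii ii; concatenated:

iiiiiiiiiidiiiiiiiiiiiiiiidiiiii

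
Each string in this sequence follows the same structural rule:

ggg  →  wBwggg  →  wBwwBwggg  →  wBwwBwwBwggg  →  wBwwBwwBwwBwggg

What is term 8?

Every step adds wBw at the front: s(k+1) = wBw·s(k).
From wBwwBwwBwwBwggg, 3 further steps: wBwwBwwBwwBwggg → wBwwBwwBwwBwwBwggg → wBwwBwwBwwBwwBwwBwggg → (answer).

wBwwBwwBwwBwwBwwBwwBwggg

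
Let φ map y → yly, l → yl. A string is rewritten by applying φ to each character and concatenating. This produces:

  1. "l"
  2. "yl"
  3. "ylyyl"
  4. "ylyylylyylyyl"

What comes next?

φ(ylyylylyylyyl) expands symbol-by-symbol to yly yl yly yly yl yly yl yly yly yl yly yly yl; joining the 13 pieces gives the next term.

ylyylylyylyylylyylylyylyylylyylyyl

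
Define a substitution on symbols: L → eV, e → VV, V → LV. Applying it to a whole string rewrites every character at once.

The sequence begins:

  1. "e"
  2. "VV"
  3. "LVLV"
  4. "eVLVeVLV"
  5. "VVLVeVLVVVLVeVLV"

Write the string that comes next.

Rewriting the 16 symbols of VVLVeVLVVVLVeVLV one by one yields LV LV eV LV VV LV eV LV LV LV eV LV VV LV eV LV; concatenated:

LVLVeVLVVVLVeVLVLVLVeVLVVVLVeVLV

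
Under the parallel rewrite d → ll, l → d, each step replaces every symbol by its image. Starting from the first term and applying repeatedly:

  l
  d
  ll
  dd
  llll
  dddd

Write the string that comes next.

llllllll

Apply φ to dddd symbol by symbol: d→ll, d→ll, d→ll, d→ll; joined: ll ll ll ll.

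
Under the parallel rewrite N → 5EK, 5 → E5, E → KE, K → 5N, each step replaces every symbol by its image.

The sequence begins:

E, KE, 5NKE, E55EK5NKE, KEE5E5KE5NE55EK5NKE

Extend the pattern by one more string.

φ(KEE5E5KE5NE55EK5NKE) expands symbol-by-symbol to 5N KE KE E5 KE E5 5N KE E5 5EK KE E5 E5 KE 5N E5 5EK 5N KE; joining the 19 pieces gives the next term.

5NKEKEE5KEE55NKEE55EKKEE5E5KE5NE55EK5NKE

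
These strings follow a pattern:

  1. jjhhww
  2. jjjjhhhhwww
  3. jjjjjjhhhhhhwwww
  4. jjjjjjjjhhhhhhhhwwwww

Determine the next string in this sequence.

jjjjjjjjjjhhhhhhhhhhwwwwww

Term n consists of 2n j's, followed by 2n h's, followed by n+1 w's (n = 1, 2, …).
At n = 5 the blocks have lengths 10, 10, 6.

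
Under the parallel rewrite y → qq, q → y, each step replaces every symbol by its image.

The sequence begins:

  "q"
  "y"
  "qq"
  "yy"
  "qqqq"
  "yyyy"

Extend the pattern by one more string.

Expanding yyyy: y→qq, y→qq, y→qq, y→qq. Concatenated: qq qq qq qq.

qqqqqqqq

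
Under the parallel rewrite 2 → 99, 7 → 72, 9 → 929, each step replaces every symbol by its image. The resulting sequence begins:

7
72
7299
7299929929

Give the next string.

Apply φ to 7299929929 symbol by symbol: 7→72, 2→99, 9→929, 9→929, 9→929, 2→99, 9→929, 9→929, 2→99, 9→929; joined: 72 99 929 929 929 99 929 929 99 929.

72999299299299992992999929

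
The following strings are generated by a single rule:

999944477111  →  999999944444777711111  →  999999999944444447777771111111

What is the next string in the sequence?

The n-th term is 3n+1 9's then 2n+1 4's then 2n 7's then 2n+1 1's (n = 1, 2, …).
Setting n = 4 gives 13, 9, 8, 9 characters in each block.

999999999999944444444477777777111111111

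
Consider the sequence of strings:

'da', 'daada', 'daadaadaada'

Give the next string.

daadaadaadaadaadaadaada

Every step duplicates the string with 'a' between the halves.
One more doubling of daadaadaada gives the answer.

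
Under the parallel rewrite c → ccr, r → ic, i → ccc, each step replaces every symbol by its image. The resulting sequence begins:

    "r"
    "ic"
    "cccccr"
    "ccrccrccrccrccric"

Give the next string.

ccrccricccrccricccrccricccrccricccrccriccccccr

φ(ccrccrccrccrccric) expands symbol-by-symbol to ccr ccr ic ccr ccr ic ccr ccr ic ccr ccr ic ccr ccr ic ccc ccr; joining the 17 pieces gives the next term.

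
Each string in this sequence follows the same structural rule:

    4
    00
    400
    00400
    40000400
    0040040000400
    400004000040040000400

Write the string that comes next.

This is a Fibonacci-style word recurrence s(k) = s(k−2)·s(k−1): e.g. 4·00 = 400.
The next term joins 0040040000400 and 400004000040040000400.

0040040000400400004000040040000400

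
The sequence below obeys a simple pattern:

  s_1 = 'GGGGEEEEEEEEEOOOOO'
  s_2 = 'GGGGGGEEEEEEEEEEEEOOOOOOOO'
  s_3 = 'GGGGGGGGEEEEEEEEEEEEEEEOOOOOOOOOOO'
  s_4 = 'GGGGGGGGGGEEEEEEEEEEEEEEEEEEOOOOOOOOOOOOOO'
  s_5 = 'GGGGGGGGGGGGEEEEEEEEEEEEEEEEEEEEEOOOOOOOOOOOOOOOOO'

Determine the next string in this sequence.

GGGGGGGGGGGGGGEEEEEEEEEEEEEEEEEEEEEEEEOOOOOOOOOOOOOOOOOOOO

Reading off run lengths: G runs 4, 6, 8, 10, 12; E runs 9, 12, 15, 18, 21; O runs 5, 8, 11, 14, 17 — each is linear in n, where the shown terms are n = 2, 3, 4, 5, 6.
Setting n = 7 gives 14, 24, 20 characters in each block.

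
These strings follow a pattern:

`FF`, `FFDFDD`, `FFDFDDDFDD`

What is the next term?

FFDFDDDFDDDFDD

Every step adds DFDD to the end: s(k+1) = s(k)·DFDD.
One more step from FFDFDDDFDD gives the answer.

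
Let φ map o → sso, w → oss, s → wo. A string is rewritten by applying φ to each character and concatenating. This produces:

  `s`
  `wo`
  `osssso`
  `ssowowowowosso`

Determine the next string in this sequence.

Rewriting the 14 symbols of ssowowowowosso one by one yields wo wo sso oss sso oss sso oss sso oss sso wo wo sso; concatenated:

wowossoossssoossssoossssoossssowowosso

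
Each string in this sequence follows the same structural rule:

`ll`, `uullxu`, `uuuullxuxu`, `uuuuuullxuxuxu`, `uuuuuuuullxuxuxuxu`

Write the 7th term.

uuuuuuuuuuuullxuxuxuxuxuxu

Each term wraps the previous one in uu on the left and xu on the right.
From uuuuuuuullxuxuxuxu, 2 further steps: uuuuuuuullxuxuxuxu → uuuuuuuuuullxuxuxuxuxu → (answer).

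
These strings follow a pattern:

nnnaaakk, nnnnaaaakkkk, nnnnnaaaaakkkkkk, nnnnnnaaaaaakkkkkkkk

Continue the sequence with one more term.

nnnnnnnaaaaaaakkkkkkkkkk

Term n consists of n+2 n's, followed by n+2 a's, followed by 2n k's (n = 1, 2, …).
At n = 5 the blocks have lengths 7, 7, 10.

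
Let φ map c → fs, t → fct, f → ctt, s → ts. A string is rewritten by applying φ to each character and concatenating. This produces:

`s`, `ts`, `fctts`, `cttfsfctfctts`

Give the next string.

fsfctfctctttscttfsfctcttfsfctfctts

Replace each of the 13 characters of cttfsfctfctts in place — fs fct fct ctt ts ctt fs fct ctt fs fct fct ts — and concatenate.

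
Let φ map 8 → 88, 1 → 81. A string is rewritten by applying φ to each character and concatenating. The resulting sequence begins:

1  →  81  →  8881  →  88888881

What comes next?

Apply φ to 88888881 symbol by symbol: 8→88, 8→88, 8→88, 8→88, 8→88, 8→88, 8→88, 1→81; joined: 88 88 88 88 88 88 88 81.

8888888888888881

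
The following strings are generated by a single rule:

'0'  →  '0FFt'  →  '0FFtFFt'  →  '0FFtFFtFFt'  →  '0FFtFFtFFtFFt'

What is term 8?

Each term is the previous one with FFt appended.
From 0FFtFFtFFtFFt, 3 further steps: 0FFtFFtFFtFFt → 0FFtFFtFFtFFtFFt → 0FFtFFtFFtFFtFFtFFt → (answer).

0FFtFFtFFtFFtFFtFFtFFt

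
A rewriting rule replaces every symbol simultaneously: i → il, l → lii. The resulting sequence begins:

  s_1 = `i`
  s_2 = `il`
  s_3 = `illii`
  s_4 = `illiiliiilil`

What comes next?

illiiliiililliiilililliiillii

Apply φ to illiiliiilil symbol by symbol: i→il, l→lii, l→lii, i→il, i→il, l→lii, i→il, i→il, i→il, l→lii, i→il, l→lii; joined: il lii lii il il lii il il il lii il lii.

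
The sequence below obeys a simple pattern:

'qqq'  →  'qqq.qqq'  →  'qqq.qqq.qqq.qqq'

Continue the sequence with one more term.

Each string is two copies of the previous one joined by '.'.
One more doubling of qqq.qqq.qqq.qqq gives the answer.

qqq.qqq.qqq.qqq.qqq.qqq.qqq.qqq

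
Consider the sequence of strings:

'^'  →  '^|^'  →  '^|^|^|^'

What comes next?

^|^|^|^|^|^|^|^

Each string is two copies of the previous one joined by '|'.
One more doubling of ^|^|^|^ gives the answer.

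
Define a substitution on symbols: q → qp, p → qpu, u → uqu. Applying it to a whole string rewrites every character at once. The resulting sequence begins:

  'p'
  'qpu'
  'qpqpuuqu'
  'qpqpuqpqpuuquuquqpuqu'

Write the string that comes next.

Rewriting the 21 symbols of qpqpuqpqpuuquuquqpuqu one by one yields qp qpu qp qpu uqu qp qpu qp qpu uqu uqu qp uqu uqu qp uqu qp qpu uqu qp uqu; concatenated:

qpqpuqpqpuuquqpqpuqpqpuuquuquqpuquuquqpuquqpqpuuquqpuqu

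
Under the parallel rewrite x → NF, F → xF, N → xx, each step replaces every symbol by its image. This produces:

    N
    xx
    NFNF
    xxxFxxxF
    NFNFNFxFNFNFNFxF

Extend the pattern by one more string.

xxxFxxxFxxxFNFxFxxxFxxxFxxxFNFxF

φ(NFNFNFxFNFNFNFxF) expands symbol-by-symbol to xx xF xx xF xx xF NF xF xx xF xx xF xx xF NF xF; joining the 16 pieces gives the next term.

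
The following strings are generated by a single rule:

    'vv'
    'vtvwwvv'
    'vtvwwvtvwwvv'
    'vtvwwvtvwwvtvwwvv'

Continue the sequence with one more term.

Every step adds vtvww at the front: s(k+1) = vtvww·s(k).
Applying this once more to vtvwwvtvwwvtvwwvv:

vtvwwvtvwwvtvwwvtvwwvv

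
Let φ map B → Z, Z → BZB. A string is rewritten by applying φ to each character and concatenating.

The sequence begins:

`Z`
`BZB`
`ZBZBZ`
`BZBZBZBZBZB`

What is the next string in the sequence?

Apply φ to BZBZBZBZBZB symbol by symbol: B→Z, Z→BZB, B→Z, Z→BZB, B→Z, Z→BZB, B→Z, Z→BZB, B→Z, Z→BZB, B→Z; joined: Z BZB Z BZB Z BZB Z BZB Z BZB Z.

ZBZBZBZBZBZBZBZBZBZBZ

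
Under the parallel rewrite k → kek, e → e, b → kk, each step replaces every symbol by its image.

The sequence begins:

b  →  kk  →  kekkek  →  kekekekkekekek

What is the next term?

Applying the rule to each of the 14 symbols of kekekekkekekek gives the pieces kek e kek e kek e kek kek e kek e kek e kek, which concatenate to the answer.

kekekekekekekekkekekekekekekek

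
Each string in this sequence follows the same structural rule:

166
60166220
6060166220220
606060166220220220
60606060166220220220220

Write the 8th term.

60606060606060166220220220220220220220

s(k+1) = 60·s(k)·220, so each term gains 60 as a prefix and 220 as a suffix.
From 60606060166220220220220, 3 further steps: 60606060166220220220220 → 6060606060166220220220220220 → 606060606060166220220220220220220 → (answer).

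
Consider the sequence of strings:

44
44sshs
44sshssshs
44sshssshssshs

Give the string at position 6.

44sshssshssshssshssshs

Every step adds sshs to the end: s(k+1) = s(k)·sshs.
From 44sshssshssshs, 2 further steps: 44sshssshssshs → 44sshssshssshssshs → (answer).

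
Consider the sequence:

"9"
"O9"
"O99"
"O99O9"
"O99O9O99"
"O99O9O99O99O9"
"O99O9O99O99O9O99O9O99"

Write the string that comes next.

O99O9O99O99O9O99O9O99O99O9O99O99O9

This is a Fibonacci-style word recurrence s(k) = s(k−1)·s(k−2): e.g. O9·9 = O99.
So term 8 is O99O9O99O99O9O99O9O99·O99O9O99O99O9.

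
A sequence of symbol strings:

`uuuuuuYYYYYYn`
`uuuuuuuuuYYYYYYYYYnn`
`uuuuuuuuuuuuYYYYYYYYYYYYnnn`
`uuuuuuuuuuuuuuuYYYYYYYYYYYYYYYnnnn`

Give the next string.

The n-th term is 3n u's then 3n Y's then n-1 n's, where the shown terms are n = 2, 3, 4, 5.
At n = 6 the blocks have lengths 18, 18, 5.

uuuuuuuuuuuuuuuuuuYYYYYYYYYYYYYYYYYYnnnnn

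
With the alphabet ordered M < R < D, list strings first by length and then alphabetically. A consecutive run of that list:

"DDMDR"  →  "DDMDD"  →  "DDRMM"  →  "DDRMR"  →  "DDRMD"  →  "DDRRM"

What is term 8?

Stepping forward 2 times from DDRRM: DDRRM → DDRRR, then the target.

DDRRD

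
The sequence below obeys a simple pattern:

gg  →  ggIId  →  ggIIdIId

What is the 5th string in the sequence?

ggIIdIIdIIdIId

Every step adds IId to the end: s(k+1) = s(k)·IId.
From ggIIdIId, 2 further steps: ggIIdIId → ggIIdIIdIId → (answer).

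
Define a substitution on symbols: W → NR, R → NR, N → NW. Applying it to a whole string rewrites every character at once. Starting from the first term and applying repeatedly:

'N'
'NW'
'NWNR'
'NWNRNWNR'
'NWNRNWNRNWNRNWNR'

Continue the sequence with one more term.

Rewriting the 16 symbols of NWNRNWNRNWNRNWNR one by one yields NW NR NW NR NW NR NW NR NW NR NW NR NW NR NW NR; concatenated:

NWNRNWNRNWNRNWNRNWNRNWNRNWNRNWNR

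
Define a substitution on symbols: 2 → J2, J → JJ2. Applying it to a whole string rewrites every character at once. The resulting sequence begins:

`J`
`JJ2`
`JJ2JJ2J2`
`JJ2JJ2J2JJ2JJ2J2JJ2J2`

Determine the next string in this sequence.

Rewriting the 21 symbols of JJ2JJ2J2JJ2JJ2J2JJ2J2 one by one yields JJ2 JJ2 J2 JJ2 JJ2 J2 JJ2 J2 JJ2 JJ2 J2 JJ2 JJ2 J2 JJ2 J2 JJ2 JJ2 J2 JJ2 J2; concatenated:

JJ2JJ2J2JJ2JJ2J2JJ2J2JJ2JJ2J2JJ2JJ2J2JJ2J2JJ2JJ2J2JJ2J2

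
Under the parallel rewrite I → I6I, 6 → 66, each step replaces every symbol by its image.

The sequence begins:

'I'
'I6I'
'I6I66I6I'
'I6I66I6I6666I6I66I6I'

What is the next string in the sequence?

Replace each of the 20 characters of I6I66I6I6666I6I66I6I in place — I6I 66 I6I 66 66 I6I 66 I6I 66 66 66 66 I6I 66 I6I 66 66 I6I 66 I6I — and concatenate.

I6I66I6I6666I6I66I6I66666666I6I66I6I6666I6I66I6I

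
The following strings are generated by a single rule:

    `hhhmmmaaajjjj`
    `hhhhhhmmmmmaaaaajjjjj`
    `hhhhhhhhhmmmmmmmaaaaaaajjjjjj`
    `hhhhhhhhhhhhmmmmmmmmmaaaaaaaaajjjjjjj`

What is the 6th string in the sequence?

Each string has the form h^{3n} m^{2n+1} a^{2n+1} j^{n+3} (n = 1, 2, …).
At n = 6 the blocks have lengths 18, 13, 13, 9.

hhhhhhhhhhhhhhhhhhmmmmmmmmmmmmmaaaaaaaaaaaaajjjjjjjjj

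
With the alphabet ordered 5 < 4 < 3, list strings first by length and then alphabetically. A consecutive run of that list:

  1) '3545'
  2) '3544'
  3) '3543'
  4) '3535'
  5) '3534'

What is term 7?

3455

Advancing 2 positions from 3534 through 3534 → 3533 reaches term 7.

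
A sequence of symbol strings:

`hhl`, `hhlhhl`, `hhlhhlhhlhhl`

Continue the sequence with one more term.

hhlhhlhhlhhlhhlhhlhhlhhl

Every step duplicates the string.
So the next term is two copies of hhlhhlhhlhhl.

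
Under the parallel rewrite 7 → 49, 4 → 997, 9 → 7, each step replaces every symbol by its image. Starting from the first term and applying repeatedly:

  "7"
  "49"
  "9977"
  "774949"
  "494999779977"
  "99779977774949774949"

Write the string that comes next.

Rewriting the 20 symbols of 99779977774949774949 one by one yields 7 7 49 49 7 7 49 49 49 49 997 7 997 7 49 49 997 7 997 7; concatenated:

774949774949494999779977494999779977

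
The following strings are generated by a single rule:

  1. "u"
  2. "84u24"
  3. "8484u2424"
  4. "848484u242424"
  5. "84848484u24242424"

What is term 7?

Every step adds 84 to the front and 24 to the end of the previous string.
From 84848484u24242424, 2 further steps: 84848484u24242424 → 8484848484u2424242424 → (answer).

848484848484u242424242424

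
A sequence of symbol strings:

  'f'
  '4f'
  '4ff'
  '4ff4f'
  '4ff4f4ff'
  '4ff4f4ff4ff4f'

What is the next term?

4ff4f4ff4ff4f4ff4f4ff

This is a Fibonacci-style word recurrence s(k) = s(k−1)·s(k−2): e.g. 4f·f = 4ff.
Continuing: 4ff4f4ff4ff4f · 4ff4f4ff gives term 7.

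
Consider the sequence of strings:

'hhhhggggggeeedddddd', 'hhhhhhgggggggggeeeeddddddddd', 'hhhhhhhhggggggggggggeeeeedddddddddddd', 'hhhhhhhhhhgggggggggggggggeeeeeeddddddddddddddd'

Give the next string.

Each string has the form h^{2n} g^{3n} e^{n+1} d^{3n}, where the shown terms are n = 2, 3, 4, 5.
Setting n = 6 gives 12, 18, 7, 18 characters in each block.

hhhhhhhhhhhhggggggggggggggggggeeeeeeedddddddddddddddddd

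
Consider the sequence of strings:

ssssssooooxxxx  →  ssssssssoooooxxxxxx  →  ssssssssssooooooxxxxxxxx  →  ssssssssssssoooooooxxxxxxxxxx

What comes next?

Term n consists of 2n+2 s's, followed by n+2 o's, followed by 2n x's, where the shown terms are n = 2, 3, 4, 5.
For the next term, n = 6, so the run lengths are 14, 8, 12.

ssssssssssssssooooooooxxxxxxxxxxxx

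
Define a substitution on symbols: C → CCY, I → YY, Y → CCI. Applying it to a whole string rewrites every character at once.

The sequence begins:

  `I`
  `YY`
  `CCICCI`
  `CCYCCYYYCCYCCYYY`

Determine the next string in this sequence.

Rewriting the 16 symbols of CCYCCYYYCCYCCYYY one by one yields CCY CCY CCI CCY CCY CCI CCI CCI CCY CCY CCI CCY CCY CCI CCI CCI; concatenated:

CCYCCYCCICCYCCYCCICCICCICCYCCYCCICCYCCYCCICCICCI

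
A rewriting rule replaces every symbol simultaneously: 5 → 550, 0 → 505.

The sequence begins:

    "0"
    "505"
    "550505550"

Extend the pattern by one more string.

550550505550505550550550505

Rewriting each symbol of 550505550: 5→550, 5→550, 0→505, 5→550, 0→505, 5→550, 5→550, 5→550, 0→505, which concatenates to 550 550 505 550 505 550 550 550 505.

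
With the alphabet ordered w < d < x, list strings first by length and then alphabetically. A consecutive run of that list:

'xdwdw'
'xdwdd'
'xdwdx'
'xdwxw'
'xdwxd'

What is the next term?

Treat xdwxd as a base-3 numeral over the given alphabet and add one, carrying through any trailing x's.

xdwxx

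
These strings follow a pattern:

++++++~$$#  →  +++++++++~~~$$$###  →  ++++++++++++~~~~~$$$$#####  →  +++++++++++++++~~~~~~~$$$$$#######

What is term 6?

+++++++++++++++++++++~~~~~~~~~~~$$$$$$$###########

Term n consists of 3n+3 +'s, followed by 2n-1 ~'s, followed by n+1 $'s, followed by 2n-1 #'s (n = 1, 2, …).
For term 6, n = 6, so the run lengths are 21, 11, 7, 11.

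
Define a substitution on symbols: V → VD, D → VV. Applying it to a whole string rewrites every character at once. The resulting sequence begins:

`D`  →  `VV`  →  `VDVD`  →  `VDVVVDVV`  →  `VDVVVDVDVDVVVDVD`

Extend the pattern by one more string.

φ(VDVVVDVDVDVVVDVD) expands symbol-by-symbol to VD VV VD VD VD VV VD VV VD VV VD VD VD VV VD VV; joining the 16 pieces gives the next term.

VDVVVDVDVDVVVDVVVDVVVDVDVDVVVDVV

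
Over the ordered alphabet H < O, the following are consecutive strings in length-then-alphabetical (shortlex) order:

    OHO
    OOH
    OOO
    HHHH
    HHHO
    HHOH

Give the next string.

HHOO

Treat HHOH as a base-2 numeral over the given alphabet and add one, carrying through any trailing O's.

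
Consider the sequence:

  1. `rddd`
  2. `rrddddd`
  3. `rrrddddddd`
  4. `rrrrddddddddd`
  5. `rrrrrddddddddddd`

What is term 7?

rrrrrrrddddddddddddddd

Reading off run lengths: r runs 1, 2, 3, 4, 5; d runs 3, 5, 7, 9, 11 — each is linear in n (n = 1, 2, …).
For term 7, n = 7, so the run lengths are 7, 15.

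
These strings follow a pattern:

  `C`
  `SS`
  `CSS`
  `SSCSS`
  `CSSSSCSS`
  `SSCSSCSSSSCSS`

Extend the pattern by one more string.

CSSSSCSSSSCSSCSSSSCSS

From term 3 onward, concatenate the second-to-last term with the last: C·SS = CSS, SS·CSS = SSCSS, …
Continuing: CSSSSCSS · SSCSSCSSSSCSS gives term 7.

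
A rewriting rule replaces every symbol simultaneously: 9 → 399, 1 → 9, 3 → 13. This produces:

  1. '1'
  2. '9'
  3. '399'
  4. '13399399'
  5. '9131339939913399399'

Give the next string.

Replace each of the 19 characters of 9131339939913399399 in place — 399 9 13 9 13 13 399 399 13 399 399 9 13 13 399 399 13 399 399 — and concatenate.

39991391313399399133993999131339939913399399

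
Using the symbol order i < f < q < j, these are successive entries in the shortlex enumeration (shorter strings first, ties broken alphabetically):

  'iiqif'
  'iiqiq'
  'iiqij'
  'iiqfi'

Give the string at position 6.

iiqfq

Stepping forward 2 times from iiqfi: iiqfi → iiqff, then the target.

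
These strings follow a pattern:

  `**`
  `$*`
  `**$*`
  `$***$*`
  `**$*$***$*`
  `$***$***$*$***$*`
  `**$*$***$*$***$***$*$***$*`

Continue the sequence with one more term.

$***$***$*$***$***$*$***$*$***$***$*$***$*

Each term (from the third on) is the two preceding terms concatenated in order: term 3 = **·$* = **$*.
Continuing: $***$***$*$***$* · **$*$***$*$***$***$*$***$* gives term 8.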